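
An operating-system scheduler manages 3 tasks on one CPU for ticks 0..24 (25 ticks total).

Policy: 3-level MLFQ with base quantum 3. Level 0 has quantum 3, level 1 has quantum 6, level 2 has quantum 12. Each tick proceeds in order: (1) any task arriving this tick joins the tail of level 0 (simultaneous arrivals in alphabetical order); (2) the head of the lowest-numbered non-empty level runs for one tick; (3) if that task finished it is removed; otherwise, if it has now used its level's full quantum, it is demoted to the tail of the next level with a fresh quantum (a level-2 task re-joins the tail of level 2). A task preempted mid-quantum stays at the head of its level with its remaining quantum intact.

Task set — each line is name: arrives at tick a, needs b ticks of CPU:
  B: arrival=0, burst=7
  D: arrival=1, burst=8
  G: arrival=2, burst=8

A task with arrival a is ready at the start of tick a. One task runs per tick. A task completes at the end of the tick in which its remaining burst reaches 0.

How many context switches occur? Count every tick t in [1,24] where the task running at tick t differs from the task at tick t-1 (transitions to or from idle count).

t=0: L0/L1/L2 = B/-/- → run B
t=1: L0/L1/L2 = BD/-/- → run B
t=2: L0/L1/L2 = BDG/-/- → run B
t=3: L0/L1/L2 = DG/B/- → run D
t=4: L0/L1/L2 = DG/B/- → run D
t=5: L0/L1/L2 = DG/B/- → run D
t=6: L0/L1/L2 = G/BD/- → run G
t=7: L0/L1/L2 = G/BD/- → run G
t=8: L0/L1/L2 = G/BD/- → run G
t=9: L0/L1/L2 = -/BDG/- → run B
t=10: L0/L1/L2 = -/BDG/- → run B
t=11: L0/L1/L2 = -/BDG/- → run B
t=12: L0/L1/L2 = -/BDG/- → run B
t=13: L0/L1/L2 = -/DG/- → run D
t=14: L0/L1/L2 = -/DG/- → run D
t=15: L0/L1/L2 = -/DG/- → run D
t=16: L0/L1/L2 = -/DG/- → run D
t=17: L0/L1/L2 = -/DG/- → run D
t=18: L0/L1/L2 = -/G/- → run G
t=19: L0/L1/L2 = -/G/- → run G
t=20: L0/L1/L2 = -/G/- → run G
t=21: L0/L1/L2 = -/G/- → run G
t=22: L0/L1/L2 = -/G/- → run G
t=23: (idle)
t=24: (idle)

context switches = 6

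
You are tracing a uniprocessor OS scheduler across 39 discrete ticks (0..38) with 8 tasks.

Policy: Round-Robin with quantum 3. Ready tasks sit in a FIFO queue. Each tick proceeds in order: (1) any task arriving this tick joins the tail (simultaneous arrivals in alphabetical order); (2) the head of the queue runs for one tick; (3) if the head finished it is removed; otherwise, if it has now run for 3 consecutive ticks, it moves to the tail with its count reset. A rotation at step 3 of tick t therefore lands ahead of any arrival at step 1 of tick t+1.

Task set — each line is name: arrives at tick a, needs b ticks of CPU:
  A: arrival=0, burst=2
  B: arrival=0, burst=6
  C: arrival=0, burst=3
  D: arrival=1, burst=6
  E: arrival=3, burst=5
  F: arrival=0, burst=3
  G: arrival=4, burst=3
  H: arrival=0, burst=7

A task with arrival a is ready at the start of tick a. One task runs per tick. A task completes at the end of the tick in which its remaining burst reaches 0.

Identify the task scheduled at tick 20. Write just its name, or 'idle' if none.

t=0: queue=[A,B,C,F,H] q_used=0 → run A
t=1: queue=[A,B,C,F,H,D] q_used=1 → run A
t=2: queue=[B,C,F,H,D] q_used=0 → run B
t=3: queue=[B,C,F,H,D,E] q_used=1 → run B
t=4: queue=[B,C,F,H,D,E,G] q_used=2 → run B
t=5: queue=[C,F,H,D,E,G,B] q_used=0 → run C
t=6: queue=[C,F,H,D,E,G,B] q_used=1 → run C
t=7: queue=[C,F,H,D,E,G,B] q_used=2 → run C
t=8: queue=[F,H,D,E,G,B] q_used=0 → run F
t=9: queue=[F,H,D,E,G,B] q_used=1 → run F
t=10: queue=[F,H,D,E,G,B] q_used=2 → run F
t=11: queue=[H,D,E,G,B] q_used=0 → run H
t=12: queue=[H,D,E,G,B] q_used=1 → run H
t=13: queue=[H,D,E,G,B] q_used=2 → run H
t=14: queue=[D,E,G,B,H] q_used=0 → run D
t=15: queue=[D,E,G,B,H] q_used=1 → run D
t=16: queue=[D,E,G,B,H] q_used=2 → run D
t=17: queue=[E,G,B,H,D] q_used=0 → run E
t=18: queue=[E,G,B,H,D] q_used=1 → run E
t=19: queue=[E,G,B,H,D] q_used=2 → run E
t=20: queue=[G,B,H,D,E] q_used=0 → run G
t=21: queue=[G,B,H,D,E] q_used=1 → run G
t=22: queue=[G,B,H,D,E] q_used=2 → run G
t=23: queue=[B,H,D,E] q_used=0 → run B
t=24: queue=[B,H,D,E] q_used=1 → run B
t=25: queue=[B,H,D,E] q_used=2 → run B
t=26: queue=[H,D,E] q_used=0 → run H
t=27: queue=[H,D,E] q_used=1 → run H
t=28: queue=[H,D,E] q_used=2 → run H
t=29: queue=[D,E,H] q_used=0 → run D
t=30: queue=[D,E,H] q_used=1 → run D
t=31: queue=[D,E,H] q_used=2 → run D
t=32: queue=[E,H] q_used=0 → run E
t=33: queue=[E,H] q_used=1 → run E
t=34: queue=[H] q_used=0 → run H
t=35: (idle)
t=36: (idle)
t=37: (idle)
t=38: (idle)

running at tick 20 = G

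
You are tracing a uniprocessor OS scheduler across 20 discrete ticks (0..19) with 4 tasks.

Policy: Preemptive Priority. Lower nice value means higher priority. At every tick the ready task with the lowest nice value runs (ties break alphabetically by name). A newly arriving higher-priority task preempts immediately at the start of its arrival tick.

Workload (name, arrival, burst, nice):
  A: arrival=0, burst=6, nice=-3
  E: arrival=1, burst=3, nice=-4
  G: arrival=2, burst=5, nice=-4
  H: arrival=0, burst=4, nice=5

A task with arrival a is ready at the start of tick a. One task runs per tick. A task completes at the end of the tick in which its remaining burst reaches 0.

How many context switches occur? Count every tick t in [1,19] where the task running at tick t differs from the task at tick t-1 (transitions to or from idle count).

t=0: ready={A,H} → run A
t=1: ready={A,E,H} → run E
t=2: ready={A,E,G,H} → run E
t=3: ready={A,E,G,H} → run E
t=4: ready={A,G,H} → run G
t=5: ready={A,G,H} → run G
t=6: ready={A,G,H} → run G
t=7: ready={A,G,H} → run G
t=8: ready={A,G,H} → run G
t=9: ready={A,H} → run A
t=10: ready={A,H} → run A
t=11: ready={A,H} → run A
t=12: ready={A,H} → run A
t=13: ready={A,H} → run A
t=14: ready={H} → run H
t=15: ready={H} → run H
t=16: ready={H} → run H
t=17: ready={H} → run H
t=18: (idle)
t=19: (idle)

context switches = 5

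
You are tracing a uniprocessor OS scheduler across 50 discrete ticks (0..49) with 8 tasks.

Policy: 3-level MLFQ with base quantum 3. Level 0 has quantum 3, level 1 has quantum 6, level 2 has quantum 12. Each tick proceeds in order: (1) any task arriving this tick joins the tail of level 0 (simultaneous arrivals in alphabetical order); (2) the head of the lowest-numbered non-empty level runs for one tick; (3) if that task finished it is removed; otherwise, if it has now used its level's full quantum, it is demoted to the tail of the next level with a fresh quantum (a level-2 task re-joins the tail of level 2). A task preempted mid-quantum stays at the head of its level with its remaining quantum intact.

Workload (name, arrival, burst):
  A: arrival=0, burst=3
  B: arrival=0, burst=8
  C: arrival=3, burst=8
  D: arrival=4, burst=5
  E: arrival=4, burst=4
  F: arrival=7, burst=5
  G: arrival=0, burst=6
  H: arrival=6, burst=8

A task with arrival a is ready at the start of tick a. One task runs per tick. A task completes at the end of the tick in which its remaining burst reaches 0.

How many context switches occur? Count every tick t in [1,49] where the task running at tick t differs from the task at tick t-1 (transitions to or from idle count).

t=0: L0/L1/L2 = ABG/-/- → run A
t=1: L0/L1/L2 = ABG/-/- → run A
t=2: L0/L1/L2 = ABG/-/- → run A
t=3: L0/L1/L2 = BGC/-/- → run B
t=4: L0/L1/L2 = BGCDE/-/- → run B
t=5: L0/L1/L2 = BGCDE/-/- → run B
t=6: L0/L1/L2 = GCDEH/B/- → run G
t=7: L0/L1/L2 = GCDEHF/B/- → run G
t=8: L0/L1/L2 = GCDEHF/B/- → run G
t=9: L0/L1/L2 = CDEHF/BG/- → run C
t=10: L0/L1/L2 = CDEHF/BG/- → run C
t=11: L0/L1/L2 = CDEHF/BG/- → run C
t=12: L0/L1/L2 = DEHF/BGC/- → run D
t=13: L0/L1/L2 = DEHF/BGC/- → run D
t=14: L0/L1/L2 = DEHF/BGC/- → run D
t=15: L0/L1/L2 = EHF/BGCD/- → run E
t=16: L0/L1/L2 = EHF/BGCD/- → run E
t=17: L0/L1/L2 = EHF/BGCD/- → run E
t=18: L0/L1/L2 = HF/BGCDE/- → run H
t=19: L0/L1/L2 = HF/BGCDE/- → run H
t=20: L0/L1/L2 = HF/BGCDE/- → run H
t=21: L0/L1/L2 = F/BGCDEH/- → run F
t=22: L0/L1/L2 = F/BGCDEH/- → run F
t=23: L0/L1/L2 = F/BGCDEH/- → run F
t=24: L0/L1/L2 = -/BGCDEHF/- → run B
t=25: L0/L1/L2 = -/BGCDEHF/- → run B
t=26: L0/L1/L2 = -/BGCDEHF/- → run B
t=27: L0/L1/L2 = -/BGCDEHF/- → run B
t=28: L0/L1/L2 = -/BGCDEHF/- → run B
t=29: L0/L1/L2 = -/GCDEHF/- → run G
t=30: L0/L1/L2 = -/GCDEHF/- → run G
t=31: L0/L1/L2 = -/GCDEHF/- → run G
t=32: L0/L1/L2 = -/CDEHF/- → run C
t=33: L0/L1/L2 = -/CDEHF/- → run C
t=34: L0/L1/L2 = -/CDEHF/- → run C
t=35: L0/L1/L2 = -/CDEHF/- → run C
t=36: L0/L1/L2 = -/CDEHF/- → run C
t=37: L0/L1/L2 = -/DEHF/- → run D
t=38: L0/L1/L2 = -/DEHF/- → run D
t=39: L0/L1/L2 = -/EHF/- → run E
t=40: L0/L1/L2 = -/HF/- → run H
t=41: L0/L1/L2 = -/HF/- → run H
t=42: L0/L1/L2 = -/HF/- → run H
t=43: L0/L1/L2 = -/HF/- → run H
t=44: L0/L1/L2 = -/HF/- → run H
t=45: L0/L1/L2 = -/F/- → run F
t=46: L0/L1/L2 = -/F/- → run F
t=47: (idle)
t=48: (idle)
t=49: (idle)

context switches = 15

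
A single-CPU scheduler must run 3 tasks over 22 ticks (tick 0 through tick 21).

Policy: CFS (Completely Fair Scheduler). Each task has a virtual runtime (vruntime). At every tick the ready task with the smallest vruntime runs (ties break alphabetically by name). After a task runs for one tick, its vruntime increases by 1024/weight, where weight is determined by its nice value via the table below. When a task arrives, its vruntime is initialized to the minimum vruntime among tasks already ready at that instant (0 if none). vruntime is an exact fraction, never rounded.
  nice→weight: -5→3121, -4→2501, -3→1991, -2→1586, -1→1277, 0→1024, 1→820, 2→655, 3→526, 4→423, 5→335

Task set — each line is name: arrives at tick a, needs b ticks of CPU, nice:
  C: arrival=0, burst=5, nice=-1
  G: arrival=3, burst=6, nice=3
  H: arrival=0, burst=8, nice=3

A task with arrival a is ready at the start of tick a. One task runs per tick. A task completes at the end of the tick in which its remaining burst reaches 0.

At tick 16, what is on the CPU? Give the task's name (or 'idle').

running at tick 16 = G

t=0: vr[C=0 H=0] → run C
t=1: vr[C=1024/1277 H=0] → run H
t=2: vr[C=1024/1277 H=512/263] → run C
t=3: vr[C=2048/1277 G=2048/1277 H=512/263] → run C
t=4: vr[C=3072/1277 G=2048/1277 H=512/263] → run G
t=5: vr[C=3072/1277 G=1192448/335851 H=512/263] → run H
t=6: vr[C=3072/1277 G=1192448/335851 H=1024/263] → run C
t=7: vr[C=4096/1277 G=1192448/335851 H=1024/263] → run C
t=8: vr[G=1192448/335851 H=1024/263] → run G
t=9: vr[G=1846272/335851 H=1024/263] → run H
t=10: vr[G=1846272/335851 H=1536/263] → run G
t=11: vr[G=2500096/335851 H=1536/263] → run H
t=12: vr[G=2500096/335851 H=2048/263] → run G
t=13: vr[G=3153920/335851 H=2048/263] → run H
t=14: vr[G=3153920/335851 H=2560/263] → run G
t=15: vr[G=3807744/335851 H=2560/263] → run H
t=16: vr[G=3807744/335851 H=3072/263] → run G
t=17: vr[H=3072/263] → run H
t=18: vr[H=3584/263] → run H
t=19: (idle)
t=20: (idle)
t=21: (idle)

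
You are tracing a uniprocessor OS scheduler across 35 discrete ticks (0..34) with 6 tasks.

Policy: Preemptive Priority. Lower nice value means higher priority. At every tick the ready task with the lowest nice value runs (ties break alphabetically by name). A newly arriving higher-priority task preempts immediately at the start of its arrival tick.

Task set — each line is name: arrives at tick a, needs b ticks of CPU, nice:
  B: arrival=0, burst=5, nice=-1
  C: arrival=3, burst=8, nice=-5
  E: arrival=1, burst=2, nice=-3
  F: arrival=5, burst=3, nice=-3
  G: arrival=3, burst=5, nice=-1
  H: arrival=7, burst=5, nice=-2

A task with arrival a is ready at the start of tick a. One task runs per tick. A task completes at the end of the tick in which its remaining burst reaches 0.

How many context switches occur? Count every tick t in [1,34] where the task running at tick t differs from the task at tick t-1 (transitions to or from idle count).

t=0: ready={B} → run B
t=1: ready={B,E} → run E
t=2: ready={B,E} → run E
t=3: ready={B,C,G} → run C
t=4: ready={B,C,G} → run C
t=5: ready={B,C,F,G} → run C
t=6: ready={B,C,F,G} → run C
t=7: ready={B,C,F,G,H} → run C
t=8: ready={B,C,F,G,H} → run C
t=9: ready={B,C,F,G,H} → run C
t=10: ready={B,C,F,G,H} → run C
t=11: ready={B,F,G,H} → run F
t=12: ready={B,F,G,H} → run F
t=13: ready={B,F,G,H} → run F
t=14: ready={B,G,H} → run H
t=15: ready={B,G,H} → run H
t=16: ready={B,G,H} → run H
t=17: ready={B,G,H} → run H
t=18: ready={B,G,H} → run H
t=19: ready={B,G} → run B
t=20: ready={B,G} → run B
t=21: ready={B,G} → run B
t=22: ready={B,G} → run B
t=23: ready={G} → run G
t=24: ready={G} → run G
t=25: ready={G} → run G
t=26: ready={G} → run G
t=27: ready={G} → run G
t=28: (idle)
t=29: (idle)
t=30: (idle)
t=31: (idle)
t=32: (idle)
t=33: (idle)
t=34: (idle)

context switches = 7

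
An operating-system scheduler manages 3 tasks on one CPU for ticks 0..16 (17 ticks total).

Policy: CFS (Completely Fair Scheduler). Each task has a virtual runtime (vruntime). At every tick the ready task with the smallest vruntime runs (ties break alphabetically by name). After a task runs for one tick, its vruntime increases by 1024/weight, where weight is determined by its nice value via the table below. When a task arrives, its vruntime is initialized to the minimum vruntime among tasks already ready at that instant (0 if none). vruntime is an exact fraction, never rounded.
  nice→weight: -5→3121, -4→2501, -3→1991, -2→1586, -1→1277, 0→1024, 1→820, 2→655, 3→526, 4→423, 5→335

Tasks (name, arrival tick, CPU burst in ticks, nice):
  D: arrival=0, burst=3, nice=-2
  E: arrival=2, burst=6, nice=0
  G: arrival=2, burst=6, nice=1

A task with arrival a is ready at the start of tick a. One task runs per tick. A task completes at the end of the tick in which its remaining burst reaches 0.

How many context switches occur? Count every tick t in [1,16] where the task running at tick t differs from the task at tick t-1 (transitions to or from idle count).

t=0: vr[D=0] → run D
t=1: vr[D=512/793] → run D
t=2: vr[D=1024/793 E=1024/793 G=1024/793] → run D
t=3: vr[E=1024/793 G=1024/793] → run E
t=4: vr[E=1817/793 G=1024/793] → run G
t=5: vr[E=1817/793 G=412928/162565] → run E
t=6: vr[E=2610/793 G=412928/162565] → run G
t=7: vr[E=2610/793 G=615936/162565] → run E
t=8: vr[E=3403/793 G=615936/162565] → run G
t=9: vr[E=3403/793 G=818944/162565] → run E
t=10: vr[E=4196/793 G=818944/162565] → run G
t=11: vr[E=4196/793 G=1021952/162565] → run E
t=12: vr[E=4989/793 G=1021952/162565] → run G
t=13: vr[E=4989/793 G=244992/32513] → run E
t=14: vr[G=244992/32513] → run G
t=15: (idle)
t=16: (idle)

context switches = 13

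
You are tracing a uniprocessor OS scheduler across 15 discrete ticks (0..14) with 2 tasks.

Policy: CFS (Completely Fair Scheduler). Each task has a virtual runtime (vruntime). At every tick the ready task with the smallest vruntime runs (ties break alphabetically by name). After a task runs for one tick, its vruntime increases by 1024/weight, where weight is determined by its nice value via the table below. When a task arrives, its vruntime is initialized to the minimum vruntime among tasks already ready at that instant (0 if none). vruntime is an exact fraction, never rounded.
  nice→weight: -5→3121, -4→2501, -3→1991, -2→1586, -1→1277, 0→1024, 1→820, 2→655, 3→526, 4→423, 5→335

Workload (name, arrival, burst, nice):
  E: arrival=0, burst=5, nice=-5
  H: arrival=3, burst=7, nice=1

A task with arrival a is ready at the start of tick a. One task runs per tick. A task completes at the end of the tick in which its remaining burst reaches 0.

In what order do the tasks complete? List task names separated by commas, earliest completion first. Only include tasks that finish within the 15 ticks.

completion order = E, H

t=0: vr[E=0] → run E
t=1: vr[E=1024/3121] → run E
t=2: vr[E=2048/3121] → run E
t=3: vr[E=3072/3121 H=3072/3121] → run E
t=4: vr[E=4096/3121 H=3072/3121] → run H
t=5: vr[E=4096/3121 H=1428736/639805] → run E
t=6: vr[H=1428736/639805] → run H
t=7: vr[H=2227712/639805] → run H
t=8: vr[H=3026688/639805] → run H
t=9: vr[H=3825664/639805] → run H
t=10: vr[H=924928/127961] → run H
t=11: vr[H=5423616/639805] → run H
t=12: (idle)
t=13: (idle)
t=14: (idle)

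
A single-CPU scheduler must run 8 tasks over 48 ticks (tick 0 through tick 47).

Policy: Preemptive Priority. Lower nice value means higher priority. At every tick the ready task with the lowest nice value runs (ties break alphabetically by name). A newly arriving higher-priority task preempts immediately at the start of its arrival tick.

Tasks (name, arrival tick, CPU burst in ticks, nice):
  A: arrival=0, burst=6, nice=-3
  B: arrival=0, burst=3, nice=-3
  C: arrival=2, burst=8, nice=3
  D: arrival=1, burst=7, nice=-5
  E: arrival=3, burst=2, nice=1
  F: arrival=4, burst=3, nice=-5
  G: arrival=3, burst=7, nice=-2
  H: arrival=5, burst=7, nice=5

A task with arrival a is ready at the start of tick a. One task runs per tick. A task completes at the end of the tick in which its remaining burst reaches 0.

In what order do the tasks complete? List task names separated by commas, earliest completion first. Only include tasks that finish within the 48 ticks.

completion order = D, F, A, B, G, E, C, H

t=0: ready={A,B} → run A
t=1: ready={A,B,D} → run D
t=2: ready={A,B,C,D} → run D
t=3: ready={A,B,C,D,E,G} → run D
t=4: ready={A,B,C,D,E,F,G} → run D
t=5: ready={A,B,C,D,E,F,G,H} → run D
t=6: ready={A,B,C,D,E,F,G,H} → run D
t=7: ready={A,B,C,D,E,F,G,H} → run D
t=8: ready={A,B,C,E,F,G,H} → run F
t=9: ready={A,B,C,E,F,G,H} → run F
t=10: ready={A,B,C,E,F,G,H} → run F
t=11: ready={A,B,C,E,G,H} → run A
t=12: ready={A,B,C,E,G,H} → run A
t=13: ready={A,B,C,E,G,H} → run A
t=14: ready={A,B,C,E,G,H} → run A
t=15: ready={A,B,C,E,G,H} → run A
t=16: ready={B,C,E,G,H} → run B
t=17: ready={B,C,E,G,H} → run B
t=18: ready={B,C,E,G,H} → run B
t=19: ready={C,E,G,H} → run G
t=20: ready={C,E,G,H} → run G
t=21: ready={C,E,G,H} → run G
t=22: ready={C,E,G,H} → run G
t=23: ready={C,E,G,H} → run G
t=24: ready={C,E,G,H} → run G
t=25: ready={C,E,G,H} → run G
t=26: ready={C,E,H} → run E
t=27: ready={C,E,H} → run E
t=28: ready={C,H} → run C
t=29: ready={C,H} → run C
t=30: ready={C,H} → run C
t=31: ready={C,H} → run C
t=32: ready={C,H} → run C
t=33: ready={C,H} → run C
t=34: ready={C,H} → run C
t=35: ready={C,H} → run C
t=36: ready={H} → run H
t=37: ready={H} → run H
t=38: ready={H} → run H
t=39: ready={H} → run H
t=40: ready={H} → run H
t=41: ready={H} → run H
t=42: ready={H} → run H
t=43: (idle)
t=44: (idle)
t=45: (idle)
t=46: (idle)
t=47: (idle)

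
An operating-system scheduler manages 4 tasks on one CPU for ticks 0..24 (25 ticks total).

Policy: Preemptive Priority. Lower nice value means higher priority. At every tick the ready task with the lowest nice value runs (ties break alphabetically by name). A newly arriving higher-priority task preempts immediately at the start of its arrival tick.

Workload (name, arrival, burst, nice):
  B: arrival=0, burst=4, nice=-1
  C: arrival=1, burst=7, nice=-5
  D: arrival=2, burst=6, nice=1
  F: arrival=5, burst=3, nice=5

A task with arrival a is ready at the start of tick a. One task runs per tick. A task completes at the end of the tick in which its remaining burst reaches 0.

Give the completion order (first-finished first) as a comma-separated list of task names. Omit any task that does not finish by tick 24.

completion order = C, B, D, F

t=0: ready={B} → run B
t=1: ready={B,C} → run C
t=2: ready={B,C,D} → run C
t=3: ready={B,C,D} → run C
t=4: ready={B,C,D} → run C
t=5: ready={B,C,D,F} → run C
t=6: ready={B,C,D,F} → run C
t=7: ready={B,C,D,F} → run C
t=8: ready={B,D,F} → run B
t=9: ready={B,D,F} → run B
t=10: ready={B,D,F} → run B
t=11: ready={D,F} → run D
t=12: ready={D,F} → run D
t=13: ready={D,F} → run D
t=14: ready={D,F} → run D
t=15: ready={D,F} → run D
t=16: ready={D,F} → run D
t=17: ready={F} → run F
t=18: ready={F} → run F
t=19: ready={F} → run F
t=20: (idle)
t=21: (idle)
t=22: (idle)
t=23: (idle)
t=24: (idle)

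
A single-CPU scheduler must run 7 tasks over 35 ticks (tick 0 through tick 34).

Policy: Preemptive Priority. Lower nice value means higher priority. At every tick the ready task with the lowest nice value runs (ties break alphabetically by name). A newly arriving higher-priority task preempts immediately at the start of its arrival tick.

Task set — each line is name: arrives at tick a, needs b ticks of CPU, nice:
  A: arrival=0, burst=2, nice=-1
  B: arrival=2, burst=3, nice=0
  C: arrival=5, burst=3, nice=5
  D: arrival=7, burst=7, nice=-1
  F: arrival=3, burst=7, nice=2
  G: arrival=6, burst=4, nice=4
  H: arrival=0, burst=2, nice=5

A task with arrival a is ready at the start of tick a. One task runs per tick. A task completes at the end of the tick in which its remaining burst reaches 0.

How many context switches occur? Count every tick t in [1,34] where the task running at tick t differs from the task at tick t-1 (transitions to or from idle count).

t=0: ready={A,H} → run A
t=1: ready={A,H} → run A
t=2: ready={B,H} → run B
t=3: ready={B,F,H} → run B
t=4: ready={B,F,H} → run B
t=5: ready={C,F,H} → run F
t=6: ready={C,F,G,H} → run F
t=7: ready={C,D,F,G,H} → run D
t=8: ready={C,D,F,G,H} → run D
t=9: ready={C,D,F,G,H} → run D
t=10: ready={C,D,F,G,H} → run D
t=11: ready={C,D,F,G,H} → run D
t=12: ready={C,D,F,G,H} → run D
t=13: ready={C,D,F,G,H} → run D
t=14: ready={C,F,G,H} → run F
t=15: ready={C,F,G,H} → run F
t=16: ready={C,F,G,H} → run F
t=17: ready={C,F,G,H} → run F
t=18: ready={C,F,G,H} → run F
t=19: ready={C,G,H} → run G
t=20: ready={C,G,H} → run G
t=21: ready={C,G,H} → run G
t=22: ready={C,G,H} → run G
t=23: ready={C,H} → run C
t=24: ready={C,H} → run C
t=25: ready={C,H} → run C
t=26: ready={H} → run H
t=27: ready={H} → run H
t=28: (idle)
t=29: (idle)
t=30: (idle)
t=31: (idle)
t=32: (idle)
t=33: (idle)
t=34: (idle)

context switches = 8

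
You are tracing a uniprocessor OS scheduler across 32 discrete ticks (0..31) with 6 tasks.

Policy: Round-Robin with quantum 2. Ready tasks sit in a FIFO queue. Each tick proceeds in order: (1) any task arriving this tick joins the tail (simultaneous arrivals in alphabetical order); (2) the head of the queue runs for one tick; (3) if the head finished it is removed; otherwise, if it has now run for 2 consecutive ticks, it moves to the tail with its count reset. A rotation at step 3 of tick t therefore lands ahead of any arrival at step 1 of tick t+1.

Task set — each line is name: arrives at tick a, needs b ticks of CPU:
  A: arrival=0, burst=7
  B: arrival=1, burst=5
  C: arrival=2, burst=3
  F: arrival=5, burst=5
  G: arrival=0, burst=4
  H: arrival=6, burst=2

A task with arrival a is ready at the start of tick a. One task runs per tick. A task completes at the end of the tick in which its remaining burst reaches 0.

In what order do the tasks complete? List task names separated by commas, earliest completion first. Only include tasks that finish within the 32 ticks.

t=0: queue=[A,G] q_used=0 → run A
t=1: queue=[A,G,B] q_used=1 → run A
t=2: queue=[G,B,A,C] q_used=0 → run G
t=3: queue=[G,B,A,C] q_used=1 → run G
t=4: queue=[B,A,C,G] q_used=0 → run B
t=5: queue=[B,A,C,G,F] q_used=1 → run B
t=6: queue=[A,C,G,F,B,H] q_used=0 → run A
t=7: queue=[A,C,G,F,B,H] q_used=1 → run A
t=8: queue=[C,G,F,B,H,A] q_used=0 → run C
t=9: queue=[C,G,F,B,H,A] q_used=1 → run C
t=10: queue=[G,F,B,H,A,C] q_used=0 → run G
t=11: queue=[G,F,B,H,A,C] q_used=1 → run G
t=12: queue=[F,B,H,A,C] q_used=0 → run F
t=13: queue=[F,B,H,A,C] q_used=1 → run F
t=14: queue=[B,H,A,C,F] q_used=0 → run B
t=15: queue=[B,H,A,C,F] q_used=1 → run B
t=16: queue=[H,A,C,F,B] q_used=0 → run H
t=17: queue=[H,A,C,F,B] q_used=1 → run H
t=18: queue=[A,C,F,B] q_used=0 → run A
t=19: queue=[A,C,F,B] q_used=1 → run A
t=20: queue=[C,F,B,A] q_used=0 → run C
t=21: queue=[F,B,A] q_used=0 → run F
t=22: queue=[F,B,A] q_used=1 → run F
t=23: queue=[B,A,F] q_used=0 → run B
t=24: queue=[A,F] q_used=0 → run A
t=25: queue=[F] q_used=0 → run F
t=26: (idle)
t=27: (idle)
t=28: (idle)
t=29: (idle)
t=30: (idle)
t=31: (idle)

completion order = G, H, C, B, A, F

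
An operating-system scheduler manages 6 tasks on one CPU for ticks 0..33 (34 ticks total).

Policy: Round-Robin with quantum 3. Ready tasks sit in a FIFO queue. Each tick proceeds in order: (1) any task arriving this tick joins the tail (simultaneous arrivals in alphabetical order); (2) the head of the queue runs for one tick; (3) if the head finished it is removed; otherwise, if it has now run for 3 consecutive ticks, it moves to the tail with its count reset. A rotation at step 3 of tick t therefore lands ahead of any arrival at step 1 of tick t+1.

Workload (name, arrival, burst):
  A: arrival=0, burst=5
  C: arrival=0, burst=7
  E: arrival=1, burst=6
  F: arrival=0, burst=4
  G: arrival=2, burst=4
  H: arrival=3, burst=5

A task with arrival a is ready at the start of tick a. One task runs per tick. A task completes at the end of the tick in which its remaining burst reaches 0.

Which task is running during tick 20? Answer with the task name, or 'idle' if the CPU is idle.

t=0: queue=[A,C,F] q_used=0 → run A
t=1: queue=[A,C,F,E] q_used=1 → run A
t=2: queue=[A,C,F,E,G] q_used=2 → run A
t=3: queue=[C,F,E,G,A,H] q_used=0 → run C
t=4: queue=[C,F,E,G,A,H] q_used=1 → run C
t=5: queue=[C,F,E,G,A,H] q_used=2 → run C
t=6: queue=[F,E,G,A,H,C] q_used=0 → run F
t=7: queue=[F,E,G,A,H,C] q_used=1 → run F
t=8: queue=[F,E,G,A,H,C] q_used=2 → run F
t=9: queue=[E,G,A,H,C,F] q_used=0 → run E
t=10: queue=[E,G,A,H,C,F] q_used=1 → run E
t=11: queue=[E,G,A,H,C,F] q_used=2 → run E
t=12: queue=[G,A,H,C,F,E] q_used=0 → run G
t=13: queue=[G,A,H,C,F,E] q_used=1 → run G
t=14: queue=[G,A,H,C,F,E] q_used=2 → run G
t=15: queue=[A,H,C,F,E,G] q_used=0 → run A
t=16: queue=[A,H,C,F,E,G] q_used=1 → run A
t=17: queue=[H,C,F,E,G] q_used=0 → run H
t=18: queue=[H,C,F,E,G] q_used=1 → run H
t=19: queue=[H,C,F,E,G] q_used=2 → run H
t=20: queue=[C,F,E,G,H] q_used=0 → run C
t=21: queue=[C,F,E,G,H] q_used=1 → run C
t=22: queue=[C,F,E,G,H] q_used=2 → run C
t=23: queue=[F,E,G,H,C] q_used=0 → run F
t=24: queue=[E,G,H,C] q_used=0 → run E
t=25: queue=[E,G,H,C] q_used=1 → run E
t=26: queue=[E,G,H,C] q_used=2 → run E
t=27: queue=[G,H,C] q_used=0 → run G
t=28: queue=[H,C] q_used=0 → run H
t=29: queue=[H,C] q_used=1 → run H
t=30: queue=[C] q_used=0 → run C
t=31: (idle)
t=32: (idle)
t=33: (idle)

running at tick 20 = C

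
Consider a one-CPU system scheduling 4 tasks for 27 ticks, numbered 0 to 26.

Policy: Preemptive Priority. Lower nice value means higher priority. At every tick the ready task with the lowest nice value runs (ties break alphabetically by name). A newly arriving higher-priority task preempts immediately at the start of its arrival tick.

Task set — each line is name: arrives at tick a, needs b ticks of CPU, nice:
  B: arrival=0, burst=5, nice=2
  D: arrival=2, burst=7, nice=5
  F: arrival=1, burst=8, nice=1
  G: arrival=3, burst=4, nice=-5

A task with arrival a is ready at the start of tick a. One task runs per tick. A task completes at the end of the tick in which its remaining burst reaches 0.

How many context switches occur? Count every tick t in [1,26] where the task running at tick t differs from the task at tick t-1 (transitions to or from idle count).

context switches = 6

t=0: ready={B} → run B
t=1: ready={B,F} → run F
t=2: ready={B,D,F} → run F
t=3: ready={B,D,F,G} → run G
t=4: ready={B,D,F,G} → run G
t=5: ready={B,D,F,G} → run G
t=6: ready={B,D,F,G} → run G
t=7: ready={B,D,F} → run F
t=8: ready={B,D,F} → run F
t=9: ready={B,D,F} → run F
t=10: ready={B,D,F} → run F
t=11: ready={B,D,F} → run F
t=12: ready={B,D,F} → run F
t=13: ready={B,D} → run B
t=14: ready={B,D} → run B
t=15: ready={B,D} → run B
t=16: ready={B,D} → run B
t=17: ready={D} → run D
t=18: ready={D} → run D
t=19: ready={D} → run D
t=20: ready={D} → run D
t=21: ready={D} → run D
t=22: ready={D} → run D
t=23: ready={D} → run D
t=24: (idle)
t=25: (idle)
t=26: (idle)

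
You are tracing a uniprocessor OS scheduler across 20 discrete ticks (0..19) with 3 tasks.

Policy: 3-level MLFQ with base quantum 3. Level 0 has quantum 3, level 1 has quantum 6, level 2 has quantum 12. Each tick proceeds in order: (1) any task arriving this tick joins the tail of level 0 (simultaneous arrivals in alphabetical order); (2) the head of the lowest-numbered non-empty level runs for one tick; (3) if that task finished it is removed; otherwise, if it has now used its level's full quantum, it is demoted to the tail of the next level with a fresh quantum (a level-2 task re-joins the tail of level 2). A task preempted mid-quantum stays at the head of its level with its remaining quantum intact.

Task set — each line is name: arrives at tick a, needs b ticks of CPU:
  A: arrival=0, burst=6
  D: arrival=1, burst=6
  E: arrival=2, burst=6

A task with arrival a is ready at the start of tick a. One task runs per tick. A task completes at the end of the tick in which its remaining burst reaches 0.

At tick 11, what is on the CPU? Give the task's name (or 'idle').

t=0: L0/L1/L2 = A/-/- → run A
t=1: L0/L1/L2 = AD/-/- → run A
t=2: L0/L1/L2 = ADE/-/- → run A
t=3: L0/L1/L2 = DE/A/- → run D
t=4: L0/L1/L2 = DE/A/- → run D
t=5: L0/L1/L2 = DE/A/- → run D
t=6: L0/L1/L2 = E/AD/- → run E
t=7: L0/L1/L2 = E/AD/- → run E
t=8: L0/L1/L2 = E/AD/- → run E
t=9: L0/L1/L2 = -/ADE/- → run A
t=10: L0/L1/L2 = -/ADE/- → run A
t=11: L0/L1/L2 = -/ADE/- → run A
t=12: L0/L1/L2 = -/DE/- → run D
t=13: L0/L1/L2 = -/DE/- → run D
t=14: L0/L1/L2 = -/DE/- → run D
t=15: L0/L1/L2 = -/E/- → run E
t=16: L0/L1/L2 = -/E/- → run E
t=17: L0/L1/L2 = -/E/- → run E
t=18: (idle)
t=19: (idle)

running at tick 11 = A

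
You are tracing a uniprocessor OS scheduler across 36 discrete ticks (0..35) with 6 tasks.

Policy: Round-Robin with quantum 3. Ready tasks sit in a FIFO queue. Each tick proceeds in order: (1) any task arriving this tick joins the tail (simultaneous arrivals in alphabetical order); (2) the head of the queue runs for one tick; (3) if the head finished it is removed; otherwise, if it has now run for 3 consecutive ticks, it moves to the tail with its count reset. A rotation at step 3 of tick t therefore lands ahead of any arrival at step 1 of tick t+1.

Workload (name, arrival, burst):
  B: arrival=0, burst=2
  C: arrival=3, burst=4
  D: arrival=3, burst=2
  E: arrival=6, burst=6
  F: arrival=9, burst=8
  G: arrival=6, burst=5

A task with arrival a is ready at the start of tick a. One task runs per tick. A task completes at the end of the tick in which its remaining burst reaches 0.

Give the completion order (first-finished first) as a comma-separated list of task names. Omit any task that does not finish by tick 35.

completion order = B, D, C, E, G, F

t=0: queue=[B] q_used=0 → run B
t=1: queue=[B] q_used=1 → run B
t=2: (idle)
t=3: queue=[C,D] q_used=0 → run C
t=4: queue=[C,D] q_used=1 → run C
t=5: queue=[C,D] q_used=2 → run C
t=6: queue=[D,C,E,G] q_used=0 → run D
t=7: queue=[D,C,E,G] q_used=1 → run D
t=8: queue=[C,E,G] q_used=0 → run C
t=9: queue=[E,G,F] q_used=0 → run E
t=10: queue=[E,G,F] q_used=1 → run E
t=11: queue=[E,G,F] q_used=2 → run E
t=12: queue=[G,F,E] q_used=0 → run G
t=13: queue=[G,F,E] q_used=1 → run G
t=14: queue=[G,F,E] q_used=2 → run G
t=15: queue=[F,E,G] q_used=0 → run F
t=16: queue=[F,E,G] q_used=1 → run F
t=17: queue=[F,E,G] q_used=2 → run F
t=18: queue=[E,G,F] q_used=0 → run E
t=19: queue=[E,G,F] q_used=1 → run E
t=20: queue=[E,G,F] q_used=2 → run E
t=21: queue=[G,F] q_used=0 → run G
t=22: queue=[G,F] q_used=1 → run G
t=23: queue=[F] q_used=0 → run F
t=24: queue=[F] q_used=1 → run F
t=25: queue=[F] q_used=2 → run F
t=26: queue=[F] q_used=0 → run F
t=27: queue=[F] q_used=1 → run F
t=28: (idle)
t=29: (idle)
t=30: (idle)
t=31: (idle)
t=32: (idle)
t=33: (idle)
t=34: (idle)
t=35: (idle)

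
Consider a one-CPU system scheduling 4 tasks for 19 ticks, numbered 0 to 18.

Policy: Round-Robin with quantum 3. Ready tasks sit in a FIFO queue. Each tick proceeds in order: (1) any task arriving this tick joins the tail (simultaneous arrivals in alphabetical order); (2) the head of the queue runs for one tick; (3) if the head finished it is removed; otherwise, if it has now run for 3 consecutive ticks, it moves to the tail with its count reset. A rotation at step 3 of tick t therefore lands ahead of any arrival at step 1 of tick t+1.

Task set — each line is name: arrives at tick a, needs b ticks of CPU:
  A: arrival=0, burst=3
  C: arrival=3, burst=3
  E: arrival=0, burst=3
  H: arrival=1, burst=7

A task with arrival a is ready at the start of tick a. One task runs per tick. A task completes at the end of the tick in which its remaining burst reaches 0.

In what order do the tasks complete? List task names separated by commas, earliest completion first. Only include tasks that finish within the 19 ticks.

completion order = A, E, C, H

t=0: queue=[A,E] q_used=0 → run A
t=1: queue=[A,E,H] q_used=1 → run A
t=2: queue=[A,E,H] q_used=2 → run A
t=3: queue=[E,H,C] q_used=0 → run E
t=4: queue=[E,H,C] q_used=1 → run E
t=5: queue=[E,H,C] q_used=2 → run E
t=6: queue=[H,C] q_used=0 → run H
t=7: queue=[H,C] q_used=1 → run H
t=8: queue=[H,C] q_used=2 → run H
t=9: queue=[C,H] q_used=0 → run C
t=10: queue=[C,H] q_used=1 → run C
t=11: queue=[C,H] q_used=2 → run C
t=12: queue=[H] q_used=0 → run H
t=13: queue=[H] q_used=1 → run H
t=14: queue=[H] q_used=2 → run H
t=15: queue=[H] q_used=0 → run H
t=16: (idle)
t=17: (idle)
t=18: (idle)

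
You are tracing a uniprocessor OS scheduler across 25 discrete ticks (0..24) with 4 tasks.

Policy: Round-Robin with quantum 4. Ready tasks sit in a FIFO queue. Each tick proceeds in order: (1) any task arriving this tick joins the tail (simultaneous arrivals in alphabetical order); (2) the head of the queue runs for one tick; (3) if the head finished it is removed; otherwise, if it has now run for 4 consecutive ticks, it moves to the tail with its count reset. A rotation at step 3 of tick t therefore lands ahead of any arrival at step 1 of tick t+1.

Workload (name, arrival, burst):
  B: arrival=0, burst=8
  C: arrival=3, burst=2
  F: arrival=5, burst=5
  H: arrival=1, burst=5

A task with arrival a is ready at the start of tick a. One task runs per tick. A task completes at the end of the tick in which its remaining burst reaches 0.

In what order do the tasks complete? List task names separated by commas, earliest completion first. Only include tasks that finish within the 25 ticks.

t=0: queue=[B] q_used=0 → run B
t=1: queue=[B,H] q_used=1 → run B
t=2: queue=[B,H] q_used=2 → run B
t=3: queue=[B,H,C] q_used=3 → run B
t=4: queue=[H,C,B] q_used=0 → run H
t=5: queue=[H,C,B,F] q_used=1 → run H
t=6: queue=[H,C,B,F] q_used=2 → run H
t=7: queue=[H,C,B,F] q_used=3 → run H
t=8: queue=[C,B,F,H] q_used=0 → run C
t=9: queue=[C,B,F,H] q_used=1 → run C
t=10: queue=[B,F,H] q_used=0 → run B
t=11: queue=[B,F,H] q_used=1 → run B
t=12: queue=[B,F,H] q_used=2 → run B
t=13: queue=[B,F,H] q_used=3 → run B
t=14: queue=[F,H] q_used=0 → run F
t=15: queue=[F,H] q_used=1 → run F
t=16: queue=[F,H] q_used=2 → run F
t=17: queue=[F,H] q_used=3 → run F
t=18: queue=[H,F] q_used=0 → run H
t=19: queue=[F] q_used=0 → run F
t=20: (idle)
t=21: (idle)
t=22: (idle)
t=23: (idle)
t=24: (idle)

completion order = C, B, H, F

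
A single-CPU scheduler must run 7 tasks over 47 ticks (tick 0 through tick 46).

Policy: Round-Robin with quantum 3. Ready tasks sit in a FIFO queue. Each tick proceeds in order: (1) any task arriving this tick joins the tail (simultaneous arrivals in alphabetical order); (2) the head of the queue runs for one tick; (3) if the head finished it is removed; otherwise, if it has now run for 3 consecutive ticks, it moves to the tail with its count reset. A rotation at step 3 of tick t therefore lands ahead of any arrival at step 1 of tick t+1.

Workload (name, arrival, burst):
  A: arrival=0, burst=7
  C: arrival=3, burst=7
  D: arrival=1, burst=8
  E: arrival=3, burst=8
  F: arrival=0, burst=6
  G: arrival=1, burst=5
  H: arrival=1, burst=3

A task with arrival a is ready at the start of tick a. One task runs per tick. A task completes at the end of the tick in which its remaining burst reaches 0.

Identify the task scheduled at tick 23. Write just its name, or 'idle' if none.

t=0: queue=[A,F] q_used=0 → run A
t=1: queue=[A,F,D,G,H] q_used=1 → run A
t=2: queue=[A,F,D,G,H] q_used=2 → run A
t=3: queue=[F,D,G,H,A,C,E] q_used=0 → run F
t=4: queue=[F,D,G,H,A,C,E] q_used=1 → run F
t=5: queue=[F,D,G,H,A,C,E] q_used=2 → run F
t=6: queue=[D,G,H,A,C,E,F] q_used=0 → run D
t=7: queue=[D,G,H,A,C,E,F] q_used=1 → run D
t=8: queue=[D,G,H,A,C,E,F] q_used=2 → run D
t=9: queue=[G,H,A,C,E,F,D] q_used=0 → run G
t=10: queue=[G,H,A,C,E,F,D] q_used=1 → run G
t=11: queue=[G,H,A,C,E,F,D] q_used=2 → run G
t=12: queue=[H,A,C,E,F,D,G] q_used=0 → run H
t=13: queue=[H,A,C,E,F,D,G] q_used=1 → run H
t=14: queue=[H,A,C,E,F,D,G] q_used=2 → run H
t=15: queue=[A,C,E,F,D,G] q_used=0 → run A
t=16: queue=[A,C,E,F,D,G] q_used=1 → run A
t=17: queue=[A,C,E,F,D,G] q_used=2 → run A
t=18: queue=[C,E,F,D,G,A] q_used=0 → run C
t=19: queue=[C,E,F,D,G,A] q_used=1 → run C
t=20: queue=[C,E,F,D,G,A] q_used=2 → run C
t=21: queue=[E,F,D,G,A,C] q_used=0 → run E
t=22: queue=[E,F,D,G,A,C] q_used=1 → run E
t=23: queue=[E,F,D,G,A,C] q_used=2 → run E
t=24: queue=[F,D,G,A,C,E] q_used=0 → run F
t=25: queue=[F,D,G,A,C,E] q_used=1 → run F
t=26: queue=[F,D,G,A,C,E] q_used=2 → run F
t=27: queue=[D,G,A,C,E] q_used=0 → run D
t=28: queue=[D,G,A,C,E] q_used=1 → run D
t=29: queue=[D,G,A,C,E] q_used=2 → run D
t=30: queue=[G,A,C,E,D] q_used=0 → run G
t=31: queue=[G,A,C,E,D] q_used=1 → run G
t=32: queue=[A,C,E,D] q_used=0 → run A
t=33: queue=[C,E,D] q_used=0 → run C
t=34: queue=[C,E,D] q_used=1 → run C
t=35: queue=[C,E,D] q_used=2 → run C
t=36: queue=[E,D,C] q_used=0 → run E
t=37: queue=[E,D,C] q_used=1 → run E
t=38: queue=[E,D,C] q_used=2 → run E
t=39: queue=[D,C,E] q_used=0 → run D
t=40: queue=[D,C,E] q_used=1 → run D
t=41: queue=[C,E] q_used=0 → run C
t=42: queue=[E] q_used=0 → run E
t=43: queue=[E] q_used=1 → run E
t=44: (idle)
t=45: (idle)
t=46: (idle)

running at tick 23 = E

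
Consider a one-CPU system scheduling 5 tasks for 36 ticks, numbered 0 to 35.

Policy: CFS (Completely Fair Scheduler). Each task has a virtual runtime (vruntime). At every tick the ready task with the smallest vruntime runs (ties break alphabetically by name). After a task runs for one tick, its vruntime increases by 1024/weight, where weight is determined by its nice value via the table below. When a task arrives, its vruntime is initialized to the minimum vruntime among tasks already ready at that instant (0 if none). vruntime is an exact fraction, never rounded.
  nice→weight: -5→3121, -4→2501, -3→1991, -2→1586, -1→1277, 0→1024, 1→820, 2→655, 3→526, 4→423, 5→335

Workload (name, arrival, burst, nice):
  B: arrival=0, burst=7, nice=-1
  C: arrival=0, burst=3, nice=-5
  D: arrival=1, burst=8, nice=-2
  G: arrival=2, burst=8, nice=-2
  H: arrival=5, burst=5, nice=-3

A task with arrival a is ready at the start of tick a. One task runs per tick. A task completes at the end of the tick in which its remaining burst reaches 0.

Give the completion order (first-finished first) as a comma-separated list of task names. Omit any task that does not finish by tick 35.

t=0: vr[B=0 C=0] → run B
t=1: vr[B=1024/1277 C=0 D=0] → run C
t=2: vr[B=1024/1277 C=1024/3121 D=0 G=0] → run D
t=3: vr[B=1024/1277 C=1024/3121 D=512/793 G=0] → run G
t=4: vr[B=1024/1277 C=1024/3121 D=512/793 G=512/793] → run C
t=5: vr[B=1024/1277 C=2048/3121 D=512/793 G=512/793 H=512/793] → run D
t=6: vr[B=1024/1277 C=2048/3121 D=1024/793 G=512/793 H=512/793] → run G
t=7: vr[B=1024/1277 C=2048/3121 D=1024/793 G=1024/793 H=512/793] → run H
t=8: vr[B=1024/1277 C=2048/3121 D=1024/793 G=1024/793 H=1831424/1578863] → run C
t=9: vr[B=1024/1277 D=1024/793 G=1024/793 H=1831424/1578863] → run B
t=10: vr[B=2048/1277 D=1024/793 G=1024/793 H=1831424/1578863] → run H
t=11: vr[B=2048/1277 D=1024/793 G=1024/793 H=2643456/1578863] → run D
t=12: vr[B=2048/1277 D=1536/793 G=1024/793 H=2643456/1578863] → run G
t=13: vr[B=2048/1277 D=1536/793 G=1536/793 H=2643456/1578863] → run B
t=14: vr[B=3072/1277 D=1536/793 G=1536/793 H=2643456/1578863] → run H
t=15: vr[B=3072/1277 D=1536/793 G=1536/793 H=3455488/1578863] → run D
t=16: vr[B=3072/1277 D=2048/793 G=1536/793 H=3455488/1578863] → run G
t=17: vr[B=3072/1277 D=2048/793 G=2048/793 H=3455488/1578863] → run H
t=18: vr[B=3072/1277 D=2048/793 G=2048/793 H=4267520/1578863] → run B
t=19: vr[B=4096/1277 D=2048/793 G=2048/793 H=4267520/1578863] → run D
t=20: vr[B=4096/1277 D=2560/793 G=2048/793 H=4267520/1578863] → run G
t=21: vr[B=4096/1277 D=2560/793 G=2560/793 H=4267520/1578863] → run H
t=22: vr[B=4096/1277 D=2560/793 G=2560/793] → run B
t=23: vr[B=5120/1277 D=2560/793 G=2560/793] → run D
t=24: vr[B=5120/1277 D=3072/793 G=2560/793] → run G
t=25: vr[B=5120/1277 D=3072/793 G=3072/793] → run D
t=26: vr[B=5120/1277 D=3584/793 G=3072/793] → run G
t=27: vr[B=5120/1277 D=3584/793 G=3584/793] → run B
t=28: vr[B=6144/1277 D=3584/793 G=3584/793] → run D
t=29: vr[B=6144/1277 G=3584/793] → run G
t=30: vr[B=6144/1277] → run B
t=31: (idle)
t=32: (idle)
t=33: (idle)
t=34: (idle)
t=35: (idle)

completion order = C, H, D, G, B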